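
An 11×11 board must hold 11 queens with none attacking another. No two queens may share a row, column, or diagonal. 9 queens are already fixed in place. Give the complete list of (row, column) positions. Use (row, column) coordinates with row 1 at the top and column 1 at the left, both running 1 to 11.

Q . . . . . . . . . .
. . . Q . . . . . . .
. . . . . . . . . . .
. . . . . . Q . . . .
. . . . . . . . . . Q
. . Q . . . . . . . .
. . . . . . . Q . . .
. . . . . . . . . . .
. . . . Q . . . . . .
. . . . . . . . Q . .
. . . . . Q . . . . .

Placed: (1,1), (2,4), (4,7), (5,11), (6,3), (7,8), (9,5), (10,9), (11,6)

Row 3: attacked by (1,1)→{1,3}; (2,4)→{3,4,5}; (4,7)→{6,7,8}; (5,11)→{9,11}; (6,3)→{3,6}; (7,8)→{4,8}; (9,5)→{5,11}; (10,9)→{2,9}; (11,6)→{6}. Safe: 10. Place at column 10.
Row 8: attacked by (1,1)→{1,8}; (2,4)→{4,10}; (3,10)→{5,10}; (4,7)→{3,7,11}; (5,11)→{8,11}; (6,3)→{1,3,5}; (7,8)→{7,8,9}; (9,5)→{4,5,6}; (10,9)→{7,9,11}; (11,6)→{3,6,9}. Safe: 2. Place at column 2.
Columns [1, 4, 10, 7, 11, 3, 8, 2, 5, 9, 6], r−c [0, -2, -7, -3, -6, 3, -1, 6, 4, 1, 5], r+c [2, 6, 13, 11, 16, 9, 15, 10, 14, 19, 17] are all distinct, so no two queens attack.

(1,1) (2,4) (3,10) (4,7) (5,11) (6,3) (7,8) (8,2) (9,5) (10,9) (11,6)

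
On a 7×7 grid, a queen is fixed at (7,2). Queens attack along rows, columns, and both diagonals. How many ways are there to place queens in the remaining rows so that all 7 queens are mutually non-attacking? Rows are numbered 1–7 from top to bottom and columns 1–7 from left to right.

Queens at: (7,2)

Branch on row 1: col 1 → 0; col 3 → 0; col 4 → 1; col 5 → 1; col 6 → 4; col 7 → 1.
Sum: 0 + 0 + 1 + 1 + 4 + 1 = 7.

7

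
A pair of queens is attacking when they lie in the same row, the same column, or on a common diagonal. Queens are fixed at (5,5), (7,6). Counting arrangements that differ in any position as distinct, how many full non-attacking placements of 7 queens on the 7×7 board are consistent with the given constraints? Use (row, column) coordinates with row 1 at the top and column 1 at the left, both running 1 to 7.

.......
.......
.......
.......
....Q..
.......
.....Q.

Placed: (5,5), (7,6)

Branch on row 1: col 2 → 1; col 3 → 1; col 4 → 0; col 7 → 0.
Sum: 1 + 1 + 0 + 0 = 2.

2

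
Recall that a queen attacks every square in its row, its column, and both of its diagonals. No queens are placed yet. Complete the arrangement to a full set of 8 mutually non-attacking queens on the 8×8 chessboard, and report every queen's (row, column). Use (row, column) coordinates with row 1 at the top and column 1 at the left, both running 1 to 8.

(1,7) (2,5) (3,3) (4,1) (5,6) (6,8) (7,2) (8,4)

Row 1: Safe: 1, 2, 3, 4, 5, 6, 7, 8. Place at column 7.
Row 2: attacked by (1,7)→{6,7,8}. Safe: 1, 2, 3, 4, 5. Place at column 5.
Row 3: attacked by (1,7)→{5,7}; (2,5)→{4,5,6}. Safe: 1, 2, 3, 8. Place at column 3.
Row 4: attacked by (1,7)→{4,7}; (2,5)→{3,5,7}; (3,3)→{2,3,4}. Safe: 1, 6, 8. Place at column 1.
Row 5: attacked by (1,7)→{3,7}; (2,5)→{2,5,8}; (3,3)→{1,3,5}; (4,1)→{1,2}. Safe: 4, 6. Place at column 6.
Row 6: attacked by (1,7)→{2,7}; (2,5)→{1,5}; (3,3)→{3,6}; (4,1)→{1,3}; (5,6)→{5,6,7}. Safe: 4, 8. Place at column 8.
Row 7: attacked by (1,7)→{1,7}; (2,5)→{5}; (3,3)→{3,7}; (4,1)→{1,4}; (5,6)→{4,6,8}; (6,8)→{7,8}. Safe: 2. Place at column 2.
Row 8: attacked by (1,7)→{7}; (2,5)→{5}; (3,3)→{3,8}; (4,1)→{1,5}; (5,6)→{3,6}; (6,8)→{6,8}; (7,2)→{1,2,3}. Safe: 4. Place at column 4.
Columns [7, 5, 3, 1, 6, 8, 2, 4], r−c [-6, -3, 0, 3, -1, -2, 5, 4], r+c [8, 7, 6, 5, 11, 14, 9, 12] are all distinct, so no two queens attack.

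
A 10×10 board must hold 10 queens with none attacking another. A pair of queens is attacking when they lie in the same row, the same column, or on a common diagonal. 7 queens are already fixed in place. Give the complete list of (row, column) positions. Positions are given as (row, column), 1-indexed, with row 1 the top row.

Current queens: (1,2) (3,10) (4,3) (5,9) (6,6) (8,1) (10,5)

Row 2: attacked by (1,2)→{1,2,3}; (3,10)→{9,10}; (4,3)→{1,3,5}; (5,9)→{6,9}; (6,6)→{2,6,10}; (8,1)→{1,7}; (10,5)→{5}. Safe: 4, 8. Place at column 8.
Row 7: attacked by (1,2)→{2,8}; (2,8)→{3,8}; (3,10)→{6,10}; (4,3)→{3,6}; (5,9)→{7,9}; (6,6)→{5,6,7}; (8,1)→{1,2}; (10,5)→{2,5,8}. Safe: 4. Place at column 4.
Row 9: attacked by (1,2)→{2,10}; (2,8)→{1,8}; (3,10)→{4,10}; (4,3)→{3,8}; (5,9)→{5,9}; (6,6)→{3,6,9}; (7,4)→{2,4,6}; (8,1)→{1,2}; (10,5)→{4,5,6}. Safe: 7. Place at column 7.
Columns [2, 8, 10, 3, 9, 6, 4, 1, 7, 5], r−c [-1, -6, -7, 1, -4, 0, 3, 7, 2, 5], r+c [3, 10, 13, 7, 14, 12, 11, 9, 16, 15] are all distinct, so no two queens attack.

(1,2) (2,8) (3,10) (4,3) (5,9) (6,6) (7,4) (8,1) (9,7) (10,5)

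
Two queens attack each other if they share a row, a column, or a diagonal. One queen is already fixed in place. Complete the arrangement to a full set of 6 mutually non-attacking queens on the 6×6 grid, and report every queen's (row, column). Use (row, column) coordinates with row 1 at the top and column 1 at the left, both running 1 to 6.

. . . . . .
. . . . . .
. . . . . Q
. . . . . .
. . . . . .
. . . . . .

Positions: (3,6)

(1,2) (2,4) (3,6) (4,1) (5,3) (6,5)

Row 1: attacked by (3,6)→{4,6}. Safe: 1, 2, 3, 5. Place at column 2.
Row 2: attacked by (1,2)→{1,2,3}; (3,6)→{5,6}. Safe: 4. Place at column 4.
Row 4: attacked by (1,2)→{2,5}; (2,4)→{2,4,6}; (3,6)→{5,6}. Safe: 1, 3. Place at column 1.
Row 5: attacked by (1,2)→{2,6}; (2,4)→{1,4}; (3,6)→{4,6}; (4,1)→{1,2}. Safe: 3, 5. Place at column 3.
Row 6: attacked by (1,2)→{2}; (2,4)→{4}; (3,6)→{3,6}; (4,1)→{1,3}; (5,3)→{2,3,4}. Safe: 5. Place at column 5.
Columns [2, 4, 6, 1, 3, 5], r−c [-1, -2, -3, 3, 2, 1], r+c [3, 6, 9, 5, 8, 11] are all distinct, so no two queens attack.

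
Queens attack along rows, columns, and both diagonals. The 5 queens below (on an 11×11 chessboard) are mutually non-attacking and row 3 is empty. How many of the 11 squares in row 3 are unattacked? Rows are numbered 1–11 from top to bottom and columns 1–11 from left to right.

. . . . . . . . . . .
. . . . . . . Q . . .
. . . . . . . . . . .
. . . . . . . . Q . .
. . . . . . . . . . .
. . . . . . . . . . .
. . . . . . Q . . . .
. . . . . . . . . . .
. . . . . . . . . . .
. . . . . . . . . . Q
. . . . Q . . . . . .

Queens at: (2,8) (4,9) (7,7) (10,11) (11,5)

(2,8) attacks row 3 at column 8 and diagonals 7, 9.
(4,9) attacks row 3 at column 9 and diagonals 8, 10.
(7,7) attacks row 3 at column 7 and diagonals 3, 11.
(10,11) attacks row 3 at column 11 and diagonals 4.
(11,5) attacks row 3 at column 5.
Attacked columns: {3, 4, 5, 7, 8, 9, 10, 11}. Safe: {1, 2, 6}.

3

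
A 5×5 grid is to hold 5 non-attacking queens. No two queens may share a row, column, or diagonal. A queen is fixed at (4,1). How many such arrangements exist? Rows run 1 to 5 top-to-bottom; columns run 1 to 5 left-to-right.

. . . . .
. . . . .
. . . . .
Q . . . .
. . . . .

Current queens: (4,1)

2

Branch on row 1: col 2 → 1; col 3 → 0; col 5 → 1.
Sum: 1 + 0 + 1 = 2.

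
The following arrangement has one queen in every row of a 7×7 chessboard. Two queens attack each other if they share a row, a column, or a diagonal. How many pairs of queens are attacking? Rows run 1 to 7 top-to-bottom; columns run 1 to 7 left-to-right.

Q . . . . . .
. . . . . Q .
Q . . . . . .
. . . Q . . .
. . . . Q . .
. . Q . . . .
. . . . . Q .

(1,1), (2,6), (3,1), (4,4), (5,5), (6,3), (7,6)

Same column: (1,1)–(3,1) (column 1); (2,6)–(7,6) (column 6).
Same diagonal: (1,1)–(4,4) (|1−4| = |1−4| = 3); (1,1)–(5,5) (|1−5| = |1−5| = 4); (2,6)–(4,4) (|2−4| = |6−4| = 2); (4,4)–(5,5) (|4−5| = |4−5| = 1).
Total attacking pairs: 6.

6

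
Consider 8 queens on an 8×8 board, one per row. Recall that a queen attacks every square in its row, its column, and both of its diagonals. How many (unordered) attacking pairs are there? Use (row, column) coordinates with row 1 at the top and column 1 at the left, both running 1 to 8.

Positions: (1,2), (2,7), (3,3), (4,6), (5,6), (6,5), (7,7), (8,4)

5

Same column: (2,7)–(7,7) (column 7); (4,6)–(5,6) (column 6).
Same diagonal: (1,2)–(5,6) (|1−5| = |2−6| = 4); (3,3)–(7,7) (|3−7| = |3−7| = 4); (5,6)–(6,5) (|5−6| = |6−5| = 1).
Total attacking pairs: 5.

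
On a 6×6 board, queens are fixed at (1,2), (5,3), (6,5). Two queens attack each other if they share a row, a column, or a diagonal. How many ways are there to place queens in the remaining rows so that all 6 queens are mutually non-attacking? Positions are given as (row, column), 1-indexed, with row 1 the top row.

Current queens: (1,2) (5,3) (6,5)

Branch on row 2: col 4 → 1.
Sum: 1 = 1.

1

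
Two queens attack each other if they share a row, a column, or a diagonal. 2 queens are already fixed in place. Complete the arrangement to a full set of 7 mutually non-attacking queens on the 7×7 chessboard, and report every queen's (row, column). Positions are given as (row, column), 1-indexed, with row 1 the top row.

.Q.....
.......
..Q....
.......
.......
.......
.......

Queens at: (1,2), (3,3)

Row 2: attacked by (1,2)→{1,2,3}; (3,3)→{2,3,4}. Safe: 5, 6, 7. Place at column 6.
Row 4: attacked by (1,2)→{2,5}; (2,6)→{4,6}; (3,3)→{2,3,4}. Safe: 1, 7. Place at column 7.
Row 5: attacked by (1,2)→{2,6}; (2,6)→{3,6}; (3,3)→{1,3,5}; (4,7)→{6,7}. Safe: 4. Place at column 4.
Row 6: attacked by (1,2)→{2,7}; (2,6)→{2,6}; (3,3)→{3,6}; (4,7)→{5,7}; (5,4)→{3,4,5}. Safe: 1. Place at column 1.
Row 7: attacked by (1,2)→{2}; (2,6)→{1,6}; (3,3)→{3,7}; (4,7)→{4,7}; (5,4)→{2,4,6}; (6,1)→{1,2}. Safe: 5. Place at column 5.
Columns [2, 6, 3, 7, 4, 1, 5], r−c [-1, -4, 0, -3, 1, 5, 2], r+c [3, 8, 6, 11, 9, 7, 12] are all distinct, so no two queens attack.

(1,2) (2,6) (3,3) (4,7) (5,4) (6,1) (7,5)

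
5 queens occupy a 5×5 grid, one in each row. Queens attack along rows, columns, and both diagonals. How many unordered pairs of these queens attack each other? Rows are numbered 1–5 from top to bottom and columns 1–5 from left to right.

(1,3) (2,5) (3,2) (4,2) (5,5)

Same column: (2,5)–(5,5) (column 5); (3,2)–(4,2) (column 2).
Total attacking pairs: 2.

2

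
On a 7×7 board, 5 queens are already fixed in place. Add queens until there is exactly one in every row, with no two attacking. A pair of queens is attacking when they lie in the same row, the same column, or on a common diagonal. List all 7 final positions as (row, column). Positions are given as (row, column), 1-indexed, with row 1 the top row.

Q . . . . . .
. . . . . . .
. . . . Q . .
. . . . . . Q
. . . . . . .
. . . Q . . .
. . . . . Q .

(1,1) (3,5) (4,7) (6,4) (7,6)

(1,1) (2,3) (3,5) (4,7) (5,2) (6,4) (7,6)

Row 2: attacked by (1,1)→{1,2}; (3,5)→{4,5,6}; (4,7)→{5,7}; (6,4)→{4}; (7,6)→{1,6}. Safe: 3. Place at column 3.
Row 5: attacked by (1,1)→{1,5}; (2,3)→{3,6}; (3,5)→{3,5,7}; (4,7)→{6,7}; (6,4)→{3,4,5}; (7,6)→{4,6}. Safe: 2. Place at column 2.
Columns [1, 3, 5, 7, 2, 4, 6], r−c [0, -1, -2, -3, 3, 2, 1], r+c [2, 5, 8, 11, 7, 10, 13] are all distinct, so no two queens attack.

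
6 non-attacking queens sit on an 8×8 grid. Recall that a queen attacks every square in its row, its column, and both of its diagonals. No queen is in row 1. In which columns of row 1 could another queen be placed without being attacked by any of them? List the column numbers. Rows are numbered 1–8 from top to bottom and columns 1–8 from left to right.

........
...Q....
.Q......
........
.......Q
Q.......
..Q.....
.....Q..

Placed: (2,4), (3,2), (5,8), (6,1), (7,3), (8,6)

(2,4) attacks row 1 at column 4 and diagonals 3, 5.
(3,2) attacks row 1 at column 2 and diagonals 4.
(5,8) attacks row 1 at column 8 and diagonals 4.
(6,1) attacks row 1 at column 1 and diagonals 6.
(7,3) attacks row 1 at column 3.
(8,6) attacks row 1 at column 6.
Attacked columns: {1, 2, 3, 4, 5, 6, 8}. Safe: {7}.

columns 7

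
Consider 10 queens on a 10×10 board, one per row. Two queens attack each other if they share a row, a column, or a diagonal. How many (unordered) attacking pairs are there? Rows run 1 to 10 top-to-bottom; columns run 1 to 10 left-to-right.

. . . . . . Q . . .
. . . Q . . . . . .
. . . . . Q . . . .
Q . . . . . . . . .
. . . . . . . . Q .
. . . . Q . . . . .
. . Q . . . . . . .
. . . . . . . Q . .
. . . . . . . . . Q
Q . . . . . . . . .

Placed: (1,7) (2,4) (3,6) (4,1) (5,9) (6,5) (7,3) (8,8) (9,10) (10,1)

2

Same column: (4,1)–(10,1) (column 1).
Same diagonal: (6,5)–(10,1) (|6−10| = |5−1| = 4).
Total attacking pairs: 2.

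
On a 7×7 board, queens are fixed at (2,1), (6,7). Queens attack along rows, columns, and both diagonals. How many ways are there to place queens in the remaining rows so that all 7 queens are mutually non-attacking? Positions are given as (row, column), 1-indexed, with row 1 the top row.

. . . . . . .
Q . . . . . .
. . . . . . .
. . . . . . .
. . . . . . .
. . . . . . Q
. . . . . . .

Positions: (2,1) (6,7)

4

Branch on row 1: col 3 → 2; col 4 → 1; col 5 → 1; col 6 → 0.
Sum: 2 + 1 + 1 + 0 = 4.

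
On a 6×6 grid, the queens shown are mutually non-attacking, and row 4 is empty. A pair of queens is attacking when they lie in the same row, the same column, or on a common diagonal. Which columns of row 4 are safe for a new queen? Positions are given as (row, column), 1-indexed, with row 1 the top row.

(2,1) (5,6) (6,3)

(2,1) attacks row 4 at column 1 and diagonals 3.
(5,6) attacks row 4 at column 6 and diagonals 5.
(6,3) attacks row 4 at column 3 and diagonals 1, 5.
Attacked columns: {1, 3, 5, 6}. Safe: {2, 4}.

columns 2, 4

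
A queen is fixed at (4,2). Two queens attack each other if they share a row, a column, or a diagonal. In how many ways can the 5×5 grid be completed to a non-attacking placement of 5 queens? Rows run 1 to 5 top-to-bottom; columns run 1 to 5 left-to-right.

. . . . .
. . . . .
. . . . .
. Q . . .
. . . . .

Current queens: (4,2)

Branch on row 1: col 1 → 1; col 3 → 1; col 4 → 0.
Sum: 1 + 1 + 0 = 2.

2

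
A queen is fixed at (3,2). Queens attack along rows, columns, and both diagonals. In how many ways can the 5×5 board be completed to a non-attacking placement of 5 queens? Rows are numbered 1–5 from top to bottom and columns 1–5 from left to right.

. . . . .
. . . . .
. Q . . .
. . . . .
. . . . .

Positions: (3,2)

Branch on row 1: col 1 → 1; col 3 → 1; col 5 → 0.
Sum: 1 + 1 + 0 = 2.

2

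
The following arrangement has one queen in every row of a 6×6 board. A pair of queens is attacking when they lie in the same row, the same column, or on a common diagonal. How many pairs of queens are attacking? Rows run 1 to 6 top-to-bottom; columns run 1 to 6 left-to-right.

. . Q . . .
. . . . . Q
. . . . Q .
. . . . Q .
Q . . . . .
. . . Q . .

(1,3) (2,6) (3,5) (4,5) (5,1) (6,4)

3

Same column: (3,5)–(4,5) (column 5).
Same diagonal: (1,3)–(3,5) (|1−3| = |3−5| = 2); (2,6)–(3,5) (|2−3| = |6−5| = 1).
Total attacking pairs: 3.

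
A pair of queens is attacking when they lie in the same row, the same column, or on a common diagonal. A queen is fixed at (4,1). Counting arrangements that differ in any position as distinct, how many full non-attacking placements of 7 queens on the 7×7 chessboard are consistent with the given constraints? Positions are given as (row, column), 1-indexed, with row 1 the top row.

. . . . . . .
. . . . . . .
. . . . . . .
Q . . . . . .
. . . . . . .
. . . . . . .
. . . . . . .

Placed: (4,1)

Branch on row 1: col 2 → 2; col 3 → 1; col 5 → 0; col 6 → 2; col 7 → 1.
Sum: 2 + 1 + 0 + 2 + 1 = 6.

6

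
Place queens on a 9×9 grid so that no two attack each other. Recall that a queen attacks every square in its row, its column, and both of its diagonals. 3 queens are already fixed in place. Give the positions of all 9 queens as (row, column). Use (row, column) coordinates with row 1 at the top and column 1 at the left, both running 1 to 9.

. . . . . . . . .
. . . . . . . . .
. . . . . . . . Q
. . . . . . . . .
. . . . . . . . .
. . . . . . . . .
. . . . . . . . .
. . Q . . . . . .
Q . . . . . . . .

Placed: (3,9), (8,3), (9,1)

(1,5) (2,7) (3,9) (4,4) (5,2) (6,8) (7,6) (8,3) (9,1)

Row 1: attacked by (3,9)→{7,9}; (8,3)→{3}; (9,1)→{1,9}. Safe: 2, 4, 5, 6, 8. Place at column 5.
Row 2: attacked by (1,5)→{4,5,6}; (3,9)→{8,9}; (8,3)→{3,9}; (9,1)→{1,8}. Safe: 2, 7. Place at column 7.
Row 4: attacked by (1,5)→{2,5,8}; (2,7)→{5,7,9}; (3,9)→{8,9}; (8,3)→{3,7}; (9,1)→{1,6}. Safe: 4. Place at column 4.
Row 5: attacked by (1,5)→{1,5,9}; (2,7)→{4,7}; (3,9)→{7,9}; (4,4)→{3,4,5}; (8,3)→{3,6}; (9,1)→{1,5}. Safe: 2, 8. Place at column 2.
Row 6: attacked by (1,5)→{5}; (2,7)→{3,7}; (3,9)→{6,9}; (4,4)→{2,4,6}; (5,2)→{1,2,3}; (8,3)→{1,3,5}; (9,1)→{1,4}. Safe: 8. Place at column 8.
Row 7: attacked by (1,5)→{5}; (2,7)→{2,7}; (3,9)→{5,9}; (4,4)→{1,4,7}; (5,2)→{2,4}; (6,8)→{7,8,9}; (8,3)→{2,3,4}; (9,1)→{1,3}. Safe: 6. Place at column 6.
Columns [5, 7, 9, 4, 2, 8, 6, 3, 1], r−c [-4, -5, -6, 0, 3, -2, 1, 5, 8], r+c [6, 9, 12, 8, 7, 14, 13, 11, 10] are all distinct, so no two queens attack.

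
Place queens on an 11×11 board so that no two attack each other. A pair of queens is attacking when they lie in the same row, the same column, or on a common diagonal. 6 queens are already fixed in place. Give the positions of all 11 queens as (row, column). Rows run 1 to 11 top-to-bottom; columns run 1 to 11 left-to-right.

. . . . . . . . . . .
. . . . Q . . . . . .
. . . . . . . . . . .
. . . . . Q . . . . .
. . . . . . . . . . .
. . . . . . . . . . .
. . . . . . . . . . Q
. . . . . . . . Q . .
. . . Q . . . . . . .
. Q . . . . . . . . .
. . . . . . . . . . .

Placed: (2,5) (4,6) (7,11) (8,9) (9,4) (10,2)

Row 1: attacked by (2,5)→{4,5,6}; (4,6)→{3,6,9}; (7,11)→{5,11}; (8,9)→{2,9}; (9,4)→{4}; (10,2)→{2,11}. Safe: 1, 7, 8, 10. Place at column 7.
Row 3: attacked by (1,7)→{5,7,9}; (2,5)→{4,5,6}; (4,6)→{5,6,7}; (7,11)→{7,11}; (8,9)→{4,9}; (9,4)→{4,10}; (10,2)→{2,9}. Safe: 1, 3, 8. Place at column 8.
Row 5: attacked by (1,7)→{3,7,11}; (2,5)→{2,5,8}; (3,8)→{6,8,10}; (4,6)→{5,6,7}; (7,11)→{9,11}; (8,9)→{6,9}; (9,4)→{4,8}; (10,2)→{2,7}. Safe: 1. Place at column 1.
Row 6: attacked by (1,7)→{2,7}; (2,5)→{1,5,9}; (3,8)→{5,8,11}; (4,6)→{4,6,8}; (5,1)→{1,2}; (7,11)→{10,11}; (8,9)→{7,9,11}; (9,4)→{1,4,7}; (10,2)→{2,6}. Safe: 3. Place at column 3.
Row 11: attacked by (1,7)→{7}; (2,5)→{5}; (3,8)→{8}; (4,6)→{6}; (5,1)→{1,7}; (6,3)→{3,8}; (7,11)→{7,11}; (8,9)→{6,9}; (9,4)→{2,4,6}; (10,2)→{1,2,3}. Safe: 10. Place at column 10.
Columns [7, 5, 8, 6, 1, 3, 11, 9, 4, 2, 10], r−c [-6, -3, -5, -2, 4, 3, -4, -1, 5, 8, 1], r+c [8, 7, 11, 10, 6, 9, 18, 17, 13, 12, 21] are all distinct, so no two queens attack.

(1,7) (2,5) (3,8) (4,6) (5,1) (6,3) (7,11) (8,9) (9,4) (10,2) (11,10)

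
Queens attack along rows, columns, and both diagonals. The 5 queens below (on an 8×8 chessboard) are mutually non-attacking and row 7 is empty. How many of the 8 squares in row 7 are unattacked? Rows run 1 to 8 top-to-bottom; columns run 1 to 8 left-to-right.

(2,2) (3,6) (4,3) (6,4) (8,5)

2

(2,2) attacks row 7 at column 2 and diagonals 7.
(3,6) attacks row 7 at column 6 and diagonals 2.
(4,3) attacks row 7 at column 3 and diagonals 6.
(6,4) attacks row 7 at column 4 and diagonals 3, 5.
(8,5) attacks row 7 at column 5 and diagonals 4, 6.
Attacked columns: {2, 3, 4, 5, 6, 7}. Safe: {1, 8}.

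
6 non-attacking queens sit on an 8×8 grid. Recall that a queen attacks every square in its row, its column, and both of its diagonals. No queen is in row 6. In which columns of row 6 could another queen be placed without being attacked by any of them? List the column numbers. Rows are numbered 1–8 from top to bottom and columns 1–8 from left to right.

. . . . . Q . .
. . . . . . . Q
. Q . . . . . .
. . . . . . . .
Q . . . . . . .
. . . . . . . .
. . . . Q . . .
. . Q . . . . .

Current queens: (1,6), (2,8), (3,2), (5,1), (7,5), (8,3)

(1,6) attacks row 6 at column 6 and diagonals 1.
(2,8) attacks row 6 at column 8 and diagonals 4.
(3,2) attacks row 6 at column 2 and diagonals 5.
(5,1) attacks row 6 at column 1 and diagonals 2.
(7,5) attacks row 6 at column 5 and diagonals 4, 6.
(8,3) attacks row 6 at column 3 and diagonals 1, 5.
Attacked columns: {1, 2, 3, 4, 5, 6, 8}. Safe: {7}.

columns 7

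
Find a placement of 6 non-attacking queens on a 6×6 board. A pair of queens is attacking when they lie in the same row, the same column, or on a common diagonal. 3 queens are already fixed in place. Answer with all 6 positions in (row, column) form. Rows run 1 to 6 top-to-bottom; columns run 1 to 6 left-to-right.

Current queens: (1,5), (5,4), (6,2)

Row 2: attacked by (1,5)→{4,5,6}; (5,4)→{1,4}; (6,2)→{2,6}. Safe: 3. Place at column 3.
Row 3: attacked by (1,5)→{3,5}; (2,3)→{2,3,4}; (5,4)→{2,4,6}; (6,2)→{2,5}. Safe: 1. Place at column 1.
Row 4: attacked by (1,5)→{2,5}; (2,3)→{1,3,5}; (3,1)→{1,2}; (5,4)→{3,4,5}; (6,2)→{2,4}. Safe: 6. Place at column 6.
Columns [5, 3, 1, 6, 4, 2], r−c [-4, -1, 2, -2, 1, 4], r+c [6, 5, 4, 10, 9, 8] are all distinct, so no two queens attack.

(1,5) (2,3) (3,1) (4,6) (5,4) (6,2)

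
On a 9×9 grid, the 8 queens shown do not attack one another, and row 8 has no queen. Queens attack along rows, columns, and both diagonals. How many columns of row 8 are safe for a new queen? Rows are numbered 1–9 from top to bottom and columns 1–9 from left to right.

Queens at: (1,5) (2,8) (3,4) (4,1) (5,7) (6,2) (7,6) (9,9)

(1,5) attacks row 8 at column 5.
(2,8) attacks row 8 at column 8 and diagonals 2.
(3,4) attacks row 8 at column 4 and diagonals 9.
(4,1) attacks row 8 at column 1 and diagonals 5.
(5,7) attacks row 8 at column 7 and diagonals 4.
(6,2) attacks row 8 at column 2 and diagonals 4.
(7,6) attacks row 8 at column 6 and diagonals 5, 7.
(9,9) attacks row 8 at column 9 and diagonals 8.
Attacked columns: {1, 2, 4, 5, 6, 7, 8, 9}. Safe: {3}.

1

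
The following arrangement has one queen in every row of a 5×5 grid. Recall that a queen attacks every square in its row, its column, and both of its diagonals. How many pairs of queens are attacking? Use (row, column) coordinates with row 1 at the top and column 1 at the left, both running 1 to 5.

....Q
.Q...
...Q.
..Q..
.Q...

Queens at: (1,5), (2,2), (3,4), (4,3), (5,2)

4

Same column: (2,2)–(5,2) (column 2).
Same diagonal: (3,4)–(4,3) (|3−4| = |4−3| = 1); (3,4)–(5,2) (|3−5| = |4−2| = 2); (4,3)–(5,2) (|4−5| = |3−2| = 1).
Total attacking pairs: 4.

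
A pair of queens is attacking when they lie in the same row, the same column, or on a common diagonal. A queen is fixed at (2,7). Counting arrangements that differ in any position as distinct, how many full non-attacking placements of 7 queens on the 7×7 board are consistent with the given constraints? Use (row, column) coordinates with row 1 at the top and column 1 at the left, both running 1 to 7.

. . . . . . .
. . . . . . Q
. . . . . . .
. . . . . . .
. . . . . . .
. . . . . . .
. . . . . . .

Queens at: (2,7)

7

Branch on row 1: col 1 → 0; col 2 → 1; col 3 → 2; col 4 → 2; col 5 → 2.
Sum: 0 + 1 + 2 + 2 + 2 = 7.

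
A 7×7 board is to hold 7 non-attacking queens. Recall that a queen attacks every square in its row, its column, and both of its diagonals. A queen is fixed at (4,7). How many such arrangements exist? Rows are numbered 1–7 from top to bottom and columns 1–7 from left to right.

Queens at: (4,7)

6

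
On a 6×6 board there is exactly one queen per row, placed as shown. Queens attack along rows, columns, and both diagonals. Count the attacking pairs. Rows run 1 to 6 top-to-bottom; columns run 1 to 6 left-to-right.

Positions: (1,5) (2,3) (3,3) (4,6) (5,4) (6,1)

Same column: (2,3)–(3,3) (column 3).
Same diagonal: (1,5)–(3,3) (|1−3| = |5−3| = 2).
Total attacking pairs: 2.

2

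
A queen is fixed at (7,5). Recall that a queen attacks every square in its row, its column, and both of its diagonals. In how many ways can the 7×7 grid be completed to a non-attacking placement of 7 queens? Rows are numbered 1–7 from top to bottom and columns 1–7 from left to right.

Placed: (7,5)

6

Branch on row 1: col 1 → 1; col 2 → 1; col 3 → 2; col 4 → 1; col 6 → 0; col 7 → 1.
Sum: 1 + 1 + 2 + 1 + 0 + 1 = 6.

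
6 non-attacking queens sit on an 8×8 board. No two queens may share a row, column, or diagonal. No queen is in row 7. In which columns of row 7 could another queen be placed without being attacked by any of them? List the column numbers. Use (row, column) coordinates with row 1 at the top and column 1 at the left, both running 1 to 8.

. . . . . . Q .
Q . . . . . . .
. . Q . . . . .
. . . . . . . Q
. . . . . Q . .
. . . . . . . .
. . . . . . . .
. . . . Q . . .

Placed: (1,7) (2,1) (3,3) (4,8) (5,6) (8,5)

columns 2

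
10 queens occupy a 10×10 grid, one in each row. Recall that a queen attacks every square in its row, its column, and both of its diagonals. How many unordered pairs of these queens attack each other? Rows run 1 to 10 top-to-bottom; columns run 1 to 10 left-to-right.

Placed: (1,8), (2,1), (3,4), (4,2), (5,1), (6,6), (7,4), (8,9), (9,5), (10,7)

Same column: (2,1)–(5,1) (column 1); (3,4)–(7,4) (column 4).
Same diagonal: (3,4)–(8,9) (|3−8| = |4−9| = 5); (4,2)–(5,1) (|4−5| = |2−1| = 1); (5,1)–(9,5) (|5−9| = |1−5| = 4); (7,4)–(10,7) (|7−10| = |4−7| = 3); (8,9)–(10,7) (|8−10| = |9−7| = 2).
Total attacking pairs: 7.

7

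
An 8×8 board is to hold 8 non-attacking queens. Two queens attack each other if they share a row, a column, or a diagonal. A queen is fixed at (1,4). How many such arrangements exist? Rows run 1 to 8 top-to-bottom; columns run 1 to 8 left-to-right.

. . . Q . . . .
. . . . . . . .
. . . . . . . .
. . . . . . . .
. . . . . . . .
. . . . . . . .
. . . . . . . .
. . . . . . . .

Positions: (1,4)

18

Branch on row 2: col 1 → 2; col 2 → 6; col 6 → 3; col 7 → 4; col 8 → 3.
Sum: 2 + 6 + 3 + 4 + 3 = 18.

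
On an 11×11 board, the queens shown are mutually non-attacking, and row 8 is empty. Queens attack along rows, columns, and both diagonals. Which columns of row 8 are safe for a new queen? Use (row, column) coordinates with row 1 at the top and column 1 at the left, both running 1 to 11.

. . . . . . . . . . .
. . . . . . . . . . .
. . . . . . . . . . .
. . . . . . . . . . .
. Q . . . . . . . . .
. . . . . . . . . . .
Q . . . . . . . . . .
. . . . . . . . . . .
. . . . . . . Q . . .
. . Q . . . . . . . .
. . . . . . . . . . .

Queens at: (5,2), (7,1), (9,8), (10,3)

(5,2) attacks row 8 at column 2 and diagonals 5.
(7,1) attacks row 8 at column 1 and diagonals 2.
(9,8) attacks row 8 at column 8 and diagonals 7, 9.
(10,3) attacks row 8 at column 3 and diagonals 1, 5.
Attacked columns: {1, 2, 3, 5, 7, 8, 9}. Safe: {4, 6, 10, 11}.

columns 4, 6, 10, 11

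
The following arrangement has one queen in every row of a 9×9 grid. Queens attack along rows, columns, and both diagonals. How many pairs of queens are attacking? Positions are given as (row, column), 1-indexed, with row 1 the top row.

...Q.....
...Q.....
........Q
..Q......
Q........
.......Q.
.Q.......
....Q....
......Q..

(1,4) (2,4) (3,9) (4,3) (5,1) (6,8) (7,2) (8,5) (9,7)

3

Same column: (1,4)–(2,4) (column 4).
Same diagonal: (2,4)–(5,1) (|2−5| = |4−1| = 3); (2,4)–(6,8) (|2−6| = |4−8| = 4).
Total attacking pairs: 3.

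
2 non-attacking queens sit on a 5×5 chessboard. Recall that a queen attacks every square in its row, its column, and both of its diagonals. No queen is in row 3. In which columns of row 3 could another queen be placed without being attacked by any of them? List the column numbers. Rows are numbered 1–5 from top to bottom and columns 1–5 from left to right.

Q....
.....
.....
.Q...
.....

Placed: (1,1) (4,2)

columns 4, 5

(1,1) attacks row 3 at column 1 and diagonals 3.
(4,2) attacks row 3 at column 2 and diagonals 1, 3.
Attacked columns: {1, 2, 3}. Safe: {4, 5}.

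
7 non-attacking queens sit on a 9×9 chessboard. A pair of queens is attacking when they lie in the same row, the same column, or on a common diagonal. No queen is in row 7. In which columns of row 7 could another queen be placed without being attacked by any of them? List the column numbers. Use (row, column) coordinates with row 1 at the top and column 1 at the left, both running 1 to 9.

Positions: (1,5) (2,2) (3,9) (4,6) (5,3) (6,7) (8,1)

(1,5) attacks row 7 at column 5.
(2,2) attacks row 7 at column 2 and diagonals 7.
(3,9) attacks row 7 at column 9 and diagonals 5.
(4,6) attacks row 7 at column 6 and diagonals 3, 9.
(5,3) attacks row 7 at column 3 and diagonals 1, 5.
(6,7) attacks row 7 at column 7 and diagonals 6, 8.
(8,1) attacks row 7 at column 1 and diagonals 2.
Attacked columns: {1, 2, 3, 5, 6, 7, 8, 9}. Safe: {4}.

columns 4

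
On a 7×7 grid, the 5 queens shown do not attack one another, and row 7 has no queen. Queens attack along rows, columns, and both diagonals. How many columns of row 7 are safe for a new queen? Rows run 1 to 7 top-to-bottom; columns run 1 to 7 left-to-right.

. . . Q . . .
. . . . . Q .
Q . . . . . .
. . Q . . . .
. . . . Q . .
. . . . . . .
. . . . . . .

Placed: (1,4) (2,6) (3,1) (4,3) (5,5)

1

(1,4) attacks row 7 at column 4.
(2,6) attacks row 7 at column 6 and diagonals 1.
(3,1) attacks row 7 at column 1 and diagonals 5.
(4,3) attacks row 7 at column 3 and diagonals 6.
(5,5) attacks row 7 at column 5 and diagonals 3, 7.
Attacked columns: {1, 3, 4, 5, 6, 7}. Safe: {2}.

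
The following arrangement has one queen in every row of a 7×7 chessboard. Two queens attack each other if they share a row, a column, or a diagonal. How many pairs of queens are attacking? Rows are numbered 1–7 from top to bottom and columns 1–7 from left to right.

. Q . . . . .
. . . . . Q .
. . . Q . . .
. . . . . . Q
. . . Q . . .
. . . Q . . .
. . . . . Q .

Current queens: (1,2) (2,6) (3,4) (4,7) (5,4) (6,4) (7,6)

Same column: (2,6)–(7,6) (column 6); (3,4)–(5,4) (column 4); (3,4)–(6,4) (column 4); (5,4)–(6,4) (column 4).
Same diagonal: (1,2)–(3,4) (|1−3| = |2−4| = 2); (5,4)–(7,6) (|5−7| = |4−6| = 2).
Total attacking pairs: 6.

6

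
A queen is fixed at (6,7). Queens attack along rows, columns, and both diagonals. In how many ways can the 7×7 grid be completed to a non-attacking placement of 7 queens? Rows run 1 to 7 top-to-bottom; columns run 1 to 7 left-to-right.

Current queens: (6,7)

7

Branch on row 1: col 1 → 1; col 3 → 2; col 4 → 2; col 5 → 1; col 6 → 1.
Sum: 1 + 2 + 2 + 1 + 1 = 7.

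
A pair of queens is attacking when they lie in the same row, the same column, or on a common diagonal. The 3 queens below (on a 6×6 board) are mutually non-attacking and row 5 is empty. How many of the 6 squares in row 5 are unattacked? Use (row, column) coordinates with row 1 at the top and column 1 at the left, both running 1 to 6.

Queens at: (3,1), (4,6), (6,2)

(3,1) attacks row 5 at column 1 and diagonals 3.
(4,6) attacks row 5 at column 6 and diagonals 5.
(6,2) attacks row 5 at column 2 and diagonals 1, 3.
Attacked columns: {1, 2, 3, 5, 6}. Safe: {4}.

1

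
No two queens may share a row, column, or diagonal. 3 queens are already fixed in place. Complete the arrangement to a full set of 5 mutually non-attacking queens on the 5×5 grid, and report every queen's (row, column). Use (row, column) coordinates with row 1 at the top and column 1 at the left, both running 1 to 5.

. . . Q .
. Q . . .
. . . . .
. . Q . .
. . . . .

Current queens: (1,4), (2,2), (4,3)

(1,4) (2,2) (3,5) (4,3) (5,1)

Row 3: attacked by (1,4)→{2,4}; (2,2)→{1,2,3}; (4,3)→{2,3,4}. Safe: 5. Place at column 5.
Row 5: attacked by (1,4)→{4}; (2,2)→{2,5}; (3,5)→{3,5}; (4,3)→{2,3,4}. Safe: 1. Place at column 1.
Columns [4, 2, 5, 3, 1], r−c [-3, 0, -2, 1, 4], r+c [5, 4, 8, 7, 6] are all distinct, so no two queens attack.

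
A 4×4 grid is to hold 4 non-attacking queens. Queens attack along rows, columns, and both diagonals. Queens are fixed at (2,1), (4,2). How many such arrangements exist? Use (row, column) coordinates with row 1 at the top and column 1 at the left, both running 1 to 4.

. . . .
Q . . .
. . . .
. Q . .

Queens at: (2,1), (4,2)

1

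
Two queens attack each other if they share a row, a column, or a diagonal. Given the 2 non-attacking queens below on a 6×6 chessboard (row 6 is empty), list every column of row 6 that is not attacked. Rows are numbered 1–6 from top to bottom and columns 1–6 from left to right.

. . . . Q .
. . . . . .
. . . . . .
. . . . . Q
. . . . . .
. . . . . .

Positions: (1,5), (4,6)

(1,5) attacks row 6 at column 5.
(4,6) attacks row 6 at column 6 and diagonals 4.
Attacked columns: {4, 5, 6}. Safe: {1, 2, 3}.

columns 1, 2, 3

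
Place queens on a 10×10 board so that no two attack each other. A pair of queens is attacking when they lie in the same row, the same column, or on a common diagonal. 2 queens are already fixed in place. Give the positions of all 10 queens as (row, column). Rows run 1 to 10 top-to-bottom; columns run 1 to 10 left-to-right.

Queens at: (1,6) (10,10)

(1,6) (2,4) (3,1) (4,7) (5,9) (6,2) (7,8) (8,5) (9,3) (10,10)

Row 2: attacked by (1,6)→{5,6,7}; (10,10)→{2,10}. Safe: 1, 3, 4, 8, 9. Place at column 4.
Row 3: attacked by (1,6)→{4,6,8}; (2,4)→{3,4,5}; (10,10)→{3,10}. Safe: 1, 2, 7, 9. Place at column 1.
Row 4: attacked by (1,6)→{3,6,9}; (2,4)→{2,4,6}; (3,1)→{1,2}; (10,10)→{4,10}. Safe: 5, 7, 8. Place at column 7.
Row 5: attacked by (1,6)→{2,6,10}; (2,4)→{1,4,7}; (3,1)→{1,3}; (4,7)→{6,7,8}; (10,10)→{5,10}. Safe: 9. Place at column 9.
Row 6: attacked by (1,6)→{1,6}; (2,4)→{4,8}; (3,1)→{1,4}; (4,7)→{5,7,9}; (5,9)→{8,9,10}; (10,10)→{6,10}. Safe: 2, 3. Place at column 2.
Row 7: attacked by (1,6)→{6}; (2,4)→{4,9}; (3,1)→{1,5}; (4,7)→{4,7,10}; (5,9)→{7,9}; (6,2)→{1,2,3}; (10,10)→{7,10}. Safe: 8. Place at column 8.
Row 8: attacked by (1,6)→{6}; (2,4)→{4,10}; (3,1)→{1,6}; (4,7)→{3,7}; (5,9)→{6,9}; (6,2)→{2,4}; (7,8)→{7,8,9}; (10,10)→{8,10}. Safe: 5. Place at column 5.
Row 9: attacked by (1,6)→{6}; (2,4)→{4}; (3,1)→{1,7}; (4,7)→{2,7}; (5,9)→{5,9}; (6,2)→{2,5}; (7,8)→{6,8,10}; (8,5)→{4,5,6}; (10,10)→{9,10}. Safe: 3. Place at column 3.
Columns [6, 4, 1, 7, 9, 2, 8, 5, 3, 10], r−c [-5, -2, 2, -3, -4, 4, -1, 3, 6, 0], r+c [7, 6, 4, 11, 14, 8, 15, 13, 12, 20] are all distinct, so no two queens attack.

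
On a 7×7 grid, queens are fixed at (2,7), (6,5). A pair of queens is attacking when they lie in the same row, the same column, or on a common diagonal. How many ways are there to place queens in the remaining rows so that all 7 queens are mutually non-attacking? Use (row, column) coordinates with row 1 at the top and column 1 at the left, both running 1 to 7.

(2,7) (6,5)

1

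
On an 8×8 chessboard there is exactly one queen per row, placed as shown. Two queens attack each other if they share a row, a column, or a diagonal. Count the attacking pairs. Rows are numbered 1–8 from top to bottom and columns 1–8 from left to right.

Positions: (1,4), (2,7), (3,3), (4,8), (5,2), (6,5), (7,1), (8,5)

Same column: (6,5)–(8,5) (column 5).
Same diagonal: (5,2)–(8,5) (|5−8| = |2−5| = 3).
Total attacking pairs: 2.

2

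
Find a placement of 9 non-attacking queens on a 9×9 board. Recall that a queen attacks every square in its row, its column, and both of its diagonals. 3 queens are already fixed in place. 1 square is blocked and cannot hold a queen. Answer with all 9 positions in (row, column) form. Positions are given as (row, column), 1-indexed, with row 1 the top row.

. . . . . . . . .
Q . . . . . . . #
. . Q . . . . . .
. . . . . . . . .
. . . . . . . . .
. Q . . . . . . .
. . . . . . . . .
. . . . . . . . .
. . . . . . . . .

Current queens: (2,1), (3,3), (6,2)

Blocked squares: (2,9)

Row 1: attacked by (2,1)→{1,2}; (3,3)→{1,3,5}; (6,2)→{2,7}. Safe: 4, 6, 8, 9. Place at column 4.
Row 4: attacked by (1,4)→{1,4,7}; (2,1)→{1,3}; (3,3)→{2,3,4}; (6,2)→{2,4}. Safe: 5, 6, 8, 9. Place at column 6.
Row 5: attacked by (1,4)→{4,8}; (2,1)→{1,4}; (3,3)→{1,3,5}; (4,6)→{5,6,7}; (6,2)→{1,2,3}. Safe: 9. Place at column 9.
Row 7: attacked by (1,4)→{4}; (2,1)→{1,6}; (3,3)→{3,7}; (4,6)→{3,6,9}; (5,9)→{7,9}; (6,2)→{1,2,3}. Safe: 5, 8. Place at column 8.
Row 8: attacked by (1,4)→{4}; (2,1)→{1,7}; (3,3)→{3,8}; (4,6)→{2,6}; (5,9)→{6,9}; (6,2)→{2,4}; (7,8)→{7,8,9}. Safe: 5. Place at column 5.
Row 9: attacked by (1,4)→{4}; (2,1)→{1,8}; (3,3)→{3,9}; (4,6)→{1,6}; (5,9)→{5,9}; (6,2)→{2,5}; (7,8)→{6,8}; (8,5)→{4,5,6}. Safe: 7. Place at column 7.
Columns [4, 1, 3, 6, 9, 2, 8, 5, 7], r−c [-3, 1, 0, -2, -4, 4, -1, 3, 2], r+c [5, 3, 6, 10, 14, 8, 15, 13, 16] are all distinct, so no two queens attack.

(1,4) (2,1) (3,3) (4,6) (5,9) (6,2) (7,8) (8,5) (9,7)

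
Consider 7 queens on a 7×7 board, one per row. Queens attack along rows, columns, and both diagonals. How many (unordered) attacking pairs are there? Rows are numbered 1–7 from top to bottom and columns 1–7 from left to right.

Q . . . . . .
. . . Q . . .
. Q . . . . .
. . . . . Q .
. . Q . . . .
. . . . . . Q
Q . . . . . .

Same column: (1,1)–(7,1) (column 1).
Same diagonal: (2,4)–(4,6) (|2−4| = |4−6| = 2); (5,3)–(7,1) (|5−7| = |3−1| = 2).
Total attacking pairs: 3.

3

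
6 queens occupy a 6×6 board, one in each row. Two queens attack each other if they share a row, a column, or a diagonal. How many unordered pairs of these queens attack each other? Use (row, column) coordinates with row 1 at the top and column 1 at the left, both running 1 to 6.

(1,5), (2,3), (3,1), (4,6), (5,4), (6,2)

0

All columns are distinct and no two queens satisfy |Δrow| = |Δcol|, so no pair attacks.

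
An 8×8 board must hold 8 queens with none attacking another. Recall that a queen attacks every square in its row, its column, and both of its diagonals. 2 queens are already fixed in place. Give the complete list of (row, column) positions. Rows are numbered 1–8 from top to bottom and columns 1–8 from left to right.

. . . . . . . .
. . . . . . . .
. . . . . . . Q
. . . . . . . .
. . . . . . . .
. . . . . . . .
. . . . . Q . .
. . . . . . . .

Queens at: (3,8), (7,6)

Row 1: attacked by (3,8)→{6,8}; (7,6)→{6}. Safe: 1, 2, 3, 4, 5, 7. Place at column 7.
Row 2: attacked by (1,7)→{6,7,8}; (3,8)→{7,8}; (7,6)→{1,6}. Safe: 2, 3, 4, 5. Place at column 3.
Row 4: attacked by (1,7)→{4,7}; (2,3)→{1,3,5}; (3,8)→{7,8}; (7,6)→{3,6}. Safe: 2. Place at column 2.
Row 5: attacked by (1,7)→{3,7}; (2,3)→{3,6}; (3,8)→{6,8}; (4,2)→{1,2,3}; (7,6)→{4,6,8}. Safe: 5. Place at column 5.
Row 6: attacked by (1,7)→{2,7}; (2,3)→{3,7}; (3,8)→{5,8}; (4,2)→{2,4}; (5,5)→{4,5,6}; (7,6)→{5,6,7}. Safe: 1. Place at column 1.
Row 8: attacked by (1,7)→{7}; (2,3)→{3}; (3,8)→{3,8}; (4,2)→{2,6}; (5,5)→{2,5,8}; (6,1)→{1,3}; (7,6)→{5,6,7}. Safe: 4. Place at column 4.
Columns [7, 3, 8, 2, 5, 1, 6, 4], r−c [-6, -1, -5, 2, 0, 5, 1, 4], r+c [8, 5, 11, 6, 10, 7, 13, 12] are all distinct, so no two queens attack.

(1,7) (2,3) (3,8) (4,2) (5,5) (6,1) (7,6) (8,4)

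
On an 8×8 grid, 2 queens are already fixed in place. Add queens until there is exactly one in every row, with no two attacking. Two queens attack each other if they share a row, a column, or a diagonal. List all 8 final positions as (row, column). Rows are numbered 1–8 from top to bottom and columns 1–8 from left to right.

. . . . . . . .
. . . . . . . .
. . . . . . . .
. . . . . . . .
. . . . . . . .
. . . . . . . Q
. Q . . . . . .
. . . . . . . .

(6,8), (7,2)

(1,7) (2,5) (3,3) (4,1) (5,6) (6,8) (7,2) (8,4)

Row 1: attacked by (6,8)→{3,8}; (7,2)→{2,8}. Safe: 1, 4, 5, 6, 7. Place at column 7.
Row 2: attacked by (1,7)→{6,7,8}; (6,8)→{4,8}; (7,2)→{2,7}. Safe: 1, 3, 5. Place at column 5.
Row 3: attacked by (1,7)→{5,7}; (2,5)→{4,5,6}; (6,8)→{5,8}; (7,2)→{2,6}. Safe: 1, 3. Place at column 3.
Row 4: attacked by (1,7)→{4,7}; (2,5)→{3,5,7}; (3,3)→{2,3,4}; (6,8)→{6,8}; (7,2)→{2,5}. Safe: 1. Place at column 1.
Row 5: attacked by (1,7)→{3,7}; (2,5)→{2,5,8}; (3,3)→{1,3,5}; (4,1)→{1,2}; (6,8)→{7,8}; (7,2)→{2,4}. Safe: 6. Place at column 6.
Row 8: attacked by (1,7)→{7}; (2,5)→{5}; (3,3)→{3,8}; (4,1)→{1,5}; (5,6)→{3,6}; (6,8)→{6,8}; (7,2)→{1,2,3}. Safe: 4. Place at column 4.
Columns [7, 5, 3, 1, 6, 8, 2, 4], r−c [-6, -3, 0, 3, -1, -2, 5, 4], r+c [8, 7, 6, 5, 11, 14, 9, 12] are all distinct, so no two queens attack.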